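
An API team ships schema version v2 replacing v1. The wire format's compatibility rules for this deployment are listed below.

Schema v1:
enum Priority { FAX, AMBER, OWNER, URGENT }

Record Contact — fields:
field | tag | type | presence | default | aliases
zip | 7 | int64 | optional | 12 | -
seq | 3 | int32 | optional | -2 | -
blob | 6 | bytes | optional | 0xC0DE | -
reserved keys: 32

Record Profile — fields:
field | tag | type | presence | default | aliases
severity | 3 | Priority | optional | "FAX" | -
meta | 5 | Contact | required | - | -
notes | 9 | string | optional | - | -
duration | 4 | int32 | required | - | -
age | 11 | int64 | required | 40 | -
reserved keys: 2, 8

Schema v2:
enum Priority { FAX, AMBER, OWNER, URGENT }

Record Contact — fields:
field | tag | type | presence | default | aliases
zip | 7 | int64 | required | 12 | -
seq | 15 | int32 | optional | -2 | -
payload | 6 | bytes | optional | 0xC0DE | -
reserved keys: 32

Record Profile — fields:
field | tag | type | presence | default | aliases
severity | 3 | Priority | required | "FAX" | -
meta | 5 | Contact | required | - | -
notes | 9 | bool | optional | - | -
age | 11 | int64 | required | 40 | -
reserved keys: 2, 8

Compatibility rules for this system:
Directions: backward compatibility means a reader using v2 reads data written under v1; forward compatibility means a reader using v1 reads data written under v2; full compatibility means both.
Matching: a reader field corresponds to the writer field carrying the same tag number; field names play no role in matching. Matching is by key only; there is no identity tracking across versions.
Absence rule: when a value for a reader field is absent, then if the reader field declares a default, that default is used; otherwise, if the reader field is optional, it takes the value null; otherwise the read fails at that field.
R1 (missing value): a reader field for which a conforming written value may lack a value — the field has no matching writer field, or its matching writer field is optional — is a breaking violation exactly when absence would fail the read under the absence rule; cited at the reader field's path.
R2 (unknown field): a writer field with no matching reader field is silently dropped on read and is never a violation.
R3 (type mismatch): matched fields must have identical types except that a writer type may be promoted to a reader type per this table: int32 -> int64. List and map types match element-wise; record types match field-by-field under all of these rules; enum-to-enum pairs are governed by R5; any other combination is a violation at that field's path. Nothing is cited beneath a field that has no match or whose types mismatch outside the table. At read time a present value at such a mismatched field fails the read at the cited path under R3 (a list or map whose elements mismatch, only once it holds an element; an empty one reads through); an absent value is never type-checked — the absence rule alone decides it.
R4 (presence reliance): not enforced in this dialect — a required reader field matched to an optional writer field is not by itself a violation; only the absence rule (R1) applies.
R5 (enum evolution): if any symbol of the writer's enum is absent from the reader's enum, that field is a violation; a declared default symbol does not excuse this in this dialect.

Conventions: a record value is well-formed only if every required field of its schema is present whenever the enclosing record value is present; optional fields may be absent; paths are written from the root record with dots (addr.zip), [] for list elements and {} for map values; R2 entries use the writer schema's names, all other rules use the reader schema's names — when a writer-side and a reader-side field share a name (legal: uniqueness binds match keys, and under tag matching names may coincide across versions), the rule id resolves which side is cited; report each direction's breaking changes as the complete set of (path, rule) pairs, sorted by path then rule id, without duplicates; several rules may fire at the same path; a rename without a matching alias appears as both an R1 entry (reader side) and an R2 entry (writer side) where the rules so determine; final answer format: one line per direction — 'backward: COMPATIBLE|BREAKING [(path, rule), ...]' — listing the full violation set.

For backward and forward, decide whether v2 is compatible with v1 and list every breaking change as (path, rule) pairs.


each type pair in Profile: writer, then reader
backward on Profile — v2 reading data written by v1:
  writer optional, Priority -> Priority: reader severity maps from writer severity
  writer required, Contact -> Contact: reader meta maps from writer meta
  writer optional, string -> bool: reader notes maps from writer notes
  writer required, int64 -> int64: reader age maps from writer age
  leftover writer field: duration
  writer optional, int64 -> int64: reader meta.zip maps from writer meta.zip
  meta.seq: no writer-side match
  writer optional, bytes -> bytes: reader meta.payload maps from writer meta.blob
  leftover writer field: meta.seq
  violation R3 at notes
  => backward verdict for Profile: BREAKING, 1 violation(s)
forward on Profile — v1 reading data written by v2:
  writer required, Priority -> Priority: reader severity maps from writer severity
  writer required, Contact -> Contact: reader meta maps from writer meta
  writer optional, bool -> string: reader notes maps from writer notes
  duration: no writer-side match
  writer required, int64 -> int64: reader age maps from writer age
  writer required, int64 -> int64: reader meta.zip maps from writer meta.zip
  meta.seq: no writer-side match
  writer optional, bytes -> bytes: reader meta.blob maps from writer meta.payload
  leftover writer field: meta.seq
  violation R1 at duration
  violation R3 at notes
  => forward verdict for Profile: BREAKING, 2 violation(s)

backward: BREAKING [(notes, R3)]; forward: BREAKING [(duration, R1), (notes, R3)]


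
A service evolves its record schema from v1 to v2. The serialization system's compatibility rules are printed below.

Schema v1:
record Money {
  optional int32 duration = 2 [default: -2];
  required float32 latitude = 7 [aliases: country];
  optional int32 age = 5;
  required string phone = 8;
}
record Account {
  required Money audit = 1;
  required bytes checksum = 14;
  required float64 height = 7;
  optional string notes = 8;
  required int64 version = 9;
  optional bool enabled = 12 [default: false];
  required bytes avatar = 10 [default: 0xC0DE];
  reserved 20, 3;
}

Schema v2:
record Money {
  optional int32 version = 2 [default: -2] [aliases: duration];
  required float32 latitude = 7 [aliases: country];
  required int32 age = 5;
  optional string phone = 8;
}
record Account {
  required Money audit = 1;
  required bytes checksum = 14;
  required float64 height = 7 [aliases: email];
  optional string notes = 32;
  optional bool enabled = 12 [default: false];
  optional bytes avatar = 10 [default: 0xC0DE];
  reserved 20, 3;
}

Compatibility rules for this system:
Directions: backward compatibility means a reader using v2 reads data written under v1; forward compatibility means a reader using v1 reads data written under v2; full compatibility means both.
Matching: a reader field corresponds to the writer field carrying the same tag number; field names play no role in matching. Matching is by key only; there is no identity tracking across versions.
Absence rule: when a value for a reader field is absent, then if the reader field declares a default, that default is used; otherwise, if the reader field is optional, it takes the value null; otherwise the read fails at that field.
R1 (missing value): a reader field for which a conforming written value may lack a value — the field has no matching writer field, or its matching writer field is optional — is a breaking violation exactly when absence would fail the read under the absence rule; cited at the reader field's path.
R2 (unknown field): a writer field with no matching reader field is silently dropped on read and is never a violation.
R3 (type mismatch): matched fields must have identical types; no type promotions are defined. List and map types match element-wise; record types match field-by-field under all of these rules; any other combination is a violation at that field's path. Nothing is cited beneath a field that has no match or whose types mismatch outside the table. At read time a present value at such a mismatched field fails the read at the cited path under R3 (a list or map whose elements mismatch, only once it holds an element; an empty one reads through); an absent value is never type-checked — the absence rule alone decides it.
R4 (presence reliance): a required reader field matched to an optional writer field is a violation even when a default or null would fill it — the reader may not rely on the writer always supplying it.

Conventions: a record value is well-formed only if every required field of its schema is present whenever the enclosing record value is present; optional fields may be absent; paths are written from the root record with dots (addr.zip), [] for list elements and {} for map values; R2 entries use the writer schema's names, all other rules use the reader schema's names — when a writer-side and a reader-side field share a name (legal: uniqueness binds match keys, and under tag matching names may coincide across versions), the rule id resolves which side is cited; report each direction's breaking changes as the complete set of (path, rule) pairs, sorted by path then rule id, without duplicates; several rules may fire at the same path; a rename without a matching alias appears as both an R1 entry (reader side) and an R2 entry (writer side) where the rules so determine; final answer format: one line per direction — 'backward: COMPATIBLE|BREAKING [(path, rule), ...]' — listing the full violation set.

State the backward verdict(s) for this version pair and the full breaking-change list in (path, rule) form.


arrows below run writer -> reader for Account
backward for Account (reader v2, writer v1):
  Money -> Money, writer required: audit aligns to audit
  bytes -> bytes, writer required: checksum aligns to checksum
  float64 -> float64, writer required: height aligns to height
  notes has no writer counterpart
  bool -> bool, writer optional: enabled aligns to enabled
  bytes -> bytes, writer required: avatar aligns to avatar
  writer field notes has no reader counterpart
  writer field version has no reader counterpart
  int32 -> int32, writer optional: audit.version aligns to audit.duration
  float32 -> float32, writer required: audit.latitude aligns to audit.latitude
  int32 -> int32, writer optional: audit.age aligns to audit.age
  string -> string, writer required: audit.phone aligns to audit.phone
  breaking: (audit.age, R1)
  breaking: (audit.age, R4)
  backward on Account therefore BREAKING (2)
remaining Account differences; none change what is asked:
  field phone in record Money: required changed to optional -> fires only in the forward direction of Account, which is not asked here
  removed field version from record Account -> fires only in the forward direction of Account, which is not asked here
  field avatar in record Account: required changed to optional -> fires only in the forward direction of Account, which is not asked here
  field notes in record Account: tag 8 changed to 32 -> inert for the asked Account verdict: nothing fires
  renamed field duration to version in record Money (alias duration declared on the renamed field) -> inert for the asked Account verdict: nothing fires

backward: BREAKING [(audit.age, R1), (audit.age, R4)]


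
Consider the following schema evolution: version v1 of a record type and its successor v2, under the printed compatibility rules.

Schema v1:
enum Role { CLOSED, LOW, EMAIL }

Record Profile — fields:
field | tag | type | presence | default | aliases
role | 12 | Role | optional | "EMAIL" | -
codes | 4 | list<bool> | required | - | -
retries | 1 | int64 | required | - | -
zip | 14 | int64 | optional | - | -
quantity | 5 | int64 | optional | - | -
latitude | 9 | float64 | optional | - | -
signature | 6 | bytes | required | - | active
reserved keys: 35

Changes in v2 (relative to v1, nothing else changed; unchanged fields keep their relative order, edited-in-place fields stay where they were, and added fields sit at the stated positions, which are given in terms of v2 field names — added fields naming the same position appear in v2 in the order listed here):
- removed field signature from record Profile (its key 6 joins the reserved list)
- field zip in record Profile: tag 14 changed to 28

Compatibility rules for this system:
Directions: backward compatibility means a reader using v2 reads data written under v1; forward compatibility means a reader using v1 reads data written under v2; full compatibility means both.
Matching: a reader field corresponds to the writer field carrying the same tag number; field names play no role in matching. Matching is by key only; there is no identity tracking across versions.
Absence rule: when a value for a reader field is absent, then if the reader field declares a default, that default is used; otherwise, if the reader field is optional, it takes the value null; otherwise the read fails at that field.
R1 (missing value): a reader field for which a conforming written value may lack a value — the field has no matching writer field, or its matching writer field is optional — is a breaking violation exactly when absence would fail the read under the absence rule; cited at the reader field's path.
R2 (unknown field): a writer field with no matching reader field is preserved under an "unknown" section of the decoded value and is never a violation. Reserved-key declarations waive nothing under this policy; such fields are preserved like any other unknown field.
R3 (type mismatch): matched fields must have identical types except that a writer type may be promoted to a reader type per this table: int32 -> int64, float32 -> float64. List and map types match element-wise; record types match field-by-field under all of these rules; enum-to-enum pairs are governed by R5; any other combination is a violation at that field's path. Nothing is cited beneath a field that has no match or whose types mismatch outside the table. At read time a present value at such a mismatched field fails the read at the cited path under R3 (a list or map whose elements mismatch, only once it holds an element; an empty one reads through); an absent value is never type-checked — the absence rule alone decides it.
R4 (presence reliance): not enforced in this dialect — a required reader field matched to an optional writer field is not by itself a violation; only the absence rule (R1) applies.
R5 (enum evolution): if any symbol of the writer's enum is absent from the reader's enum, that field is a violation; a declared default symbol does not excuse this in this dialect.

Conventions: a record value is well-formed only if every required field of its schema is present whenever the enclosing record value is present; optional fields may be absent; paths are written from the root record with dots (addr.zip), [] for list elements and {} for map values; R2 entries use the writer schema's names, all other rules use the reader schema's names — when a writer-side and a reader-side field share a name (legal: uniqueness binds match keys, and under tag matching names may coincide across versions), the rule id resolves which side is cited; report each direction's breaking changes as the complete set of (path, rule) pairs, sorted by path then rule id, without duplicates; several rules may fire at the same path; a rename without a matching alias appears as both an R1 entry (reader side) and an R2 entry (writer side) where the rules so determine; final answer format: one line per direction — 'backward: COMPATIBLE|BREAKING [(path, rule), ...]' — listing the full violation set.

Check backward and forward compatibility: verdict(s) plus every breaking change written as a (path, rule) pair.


backward: COMPATIBLE []; forward: BREAKING [(signature, R1)]

in Profile below, arrows point writer -> reader
backward analysis of Profile with v2 as reader and v1 as writer:
  Role -> Role, writer optional: role aligns to role
  list<bool> -> list<bool>, writer required: codes aligns to codes
  int64 -> int64, writer required: retries aligns to retries
  zip: no writer match
  int64 -> int64, writer optional: quantity aligns to quantity
  float64 -> float64, writer optional: latitude aligns to latitude
  writer zip: unknown to reader
  writer signature: unknown to reader
  => backward verdict for Profile: COMPATIBLE, no violations
forward analysis of Profile with v1 as reader and v2 as writer:
  Role -> Role, writer optional: role aligns to role
  list<bool> -> list<bool>, writer required: codes aligns to codes
  int64 -> int64, writer required: retries aligns to retries
  zip: no writer match
  int64 -> int64, writer optional: quantity aligns to quantity
  float64 -> float64, writer optional: latitude aligns to latitude
  signature: no writer match
  writer zip: unknown to reader
  violation R1 at signature
  forward on Profile therefore BREAKING (1)


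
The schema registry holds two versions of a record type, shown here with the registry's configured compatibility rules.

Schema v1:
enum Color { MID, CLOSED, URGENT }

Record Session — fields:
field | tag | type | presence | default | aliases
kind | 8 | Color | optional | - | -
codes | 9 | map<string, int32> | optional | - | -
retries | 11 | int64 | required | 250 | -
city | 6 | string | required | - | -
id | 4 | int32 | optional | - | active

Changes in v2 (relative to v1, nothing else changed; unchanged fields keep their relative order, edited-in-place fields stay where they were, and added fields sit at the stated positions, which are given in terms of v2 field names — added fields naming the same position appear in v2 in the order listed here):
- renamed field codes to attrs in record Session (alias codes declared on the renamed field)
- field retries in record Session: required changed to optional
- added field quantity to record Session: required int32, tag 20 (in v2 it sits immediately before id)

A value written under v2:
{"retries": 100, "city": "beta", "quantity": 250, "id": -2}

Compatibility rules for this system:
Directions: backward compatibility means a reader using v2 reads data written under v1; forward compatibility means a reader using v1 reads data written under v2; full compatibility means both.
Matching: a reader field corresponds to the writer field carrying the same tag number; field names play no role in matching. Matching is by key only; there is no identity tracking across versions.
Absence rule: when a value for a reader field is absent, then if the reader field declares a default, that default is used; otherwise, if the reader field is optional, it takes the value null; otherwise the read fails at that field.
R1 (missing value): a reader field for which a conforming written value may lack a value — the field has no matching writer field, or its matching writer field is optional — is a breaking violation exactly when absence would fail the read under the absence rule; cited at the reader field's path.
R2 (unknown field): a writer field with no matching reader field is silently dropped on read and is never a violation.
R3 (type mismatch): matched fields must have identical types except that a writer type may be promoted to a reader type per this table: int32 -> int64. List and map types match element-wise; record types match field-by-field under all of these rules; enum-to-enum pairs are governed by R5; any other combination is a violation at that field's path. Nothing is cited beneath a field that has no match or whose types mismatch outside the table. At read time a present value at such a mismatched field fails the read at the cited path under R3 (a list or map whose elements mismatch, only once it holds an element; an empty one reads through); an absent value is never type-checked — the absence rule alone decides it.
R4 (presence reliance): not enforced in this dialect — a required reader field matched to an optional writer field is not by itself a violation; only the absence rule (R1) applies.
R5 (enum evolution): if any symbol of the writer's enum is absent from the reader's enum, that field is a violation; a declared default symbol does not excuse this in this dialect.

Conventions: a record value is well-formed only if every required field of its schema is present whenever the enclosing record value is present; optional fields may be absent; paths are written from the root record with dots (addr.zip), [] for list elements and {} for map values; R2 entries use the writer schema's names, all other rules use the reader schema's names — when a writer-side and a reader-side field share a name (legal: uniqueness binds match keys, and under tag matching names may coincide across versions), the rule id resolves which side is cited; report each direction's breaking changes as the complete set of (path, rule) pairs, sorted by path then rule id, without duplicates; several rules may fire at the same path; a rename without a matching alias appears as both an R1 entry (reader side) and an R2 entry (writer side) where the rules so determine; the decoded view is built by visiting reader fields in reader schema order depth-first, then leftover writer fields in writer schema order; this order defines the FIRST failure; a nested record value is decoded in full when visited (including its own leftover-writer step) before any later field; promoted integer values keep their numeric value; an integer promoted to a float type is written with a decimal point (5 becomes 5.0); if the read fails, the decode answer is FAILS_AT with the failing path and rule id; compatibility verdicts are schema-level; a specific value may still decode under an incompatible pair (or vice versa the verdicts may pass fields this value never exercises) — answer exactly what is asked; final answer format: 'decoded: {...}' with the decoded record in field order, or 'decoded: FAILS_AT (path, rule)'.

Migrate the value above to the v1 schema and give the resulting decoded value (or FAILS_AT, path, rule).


arrows below run writer -> reader for Session
migrating the Session value to v1:
  kind := null (missing; optional => null)
  codes := null (missing; optional => null)
  retries := 100
  city := "beta"
  id := -2
  writer quantity: no reader field; dropped
  => decoded: {"kind": null, "codes": null, "retries": 100, "city": "beta", "id": -2}
checking off the Session differences that do not matter here:
  renamed field codes to attrs in record Session (alias codes declared on the renamed field) -> inert under this dialect — no rule fires on Session and the result does not move
  field retries in record Session: required changed to optional -> inert under this dialect — no rule fires on Session and the result does not move
  added field quantity to record Session: required int32, tag 20 (in v2 it sits immediately before id) -> changes Session's schema-level verdicts only — the decode of this value is the same

decoded: {"kind": null, "codes": null, "retries": 100, "city": "beta", "id": -2}


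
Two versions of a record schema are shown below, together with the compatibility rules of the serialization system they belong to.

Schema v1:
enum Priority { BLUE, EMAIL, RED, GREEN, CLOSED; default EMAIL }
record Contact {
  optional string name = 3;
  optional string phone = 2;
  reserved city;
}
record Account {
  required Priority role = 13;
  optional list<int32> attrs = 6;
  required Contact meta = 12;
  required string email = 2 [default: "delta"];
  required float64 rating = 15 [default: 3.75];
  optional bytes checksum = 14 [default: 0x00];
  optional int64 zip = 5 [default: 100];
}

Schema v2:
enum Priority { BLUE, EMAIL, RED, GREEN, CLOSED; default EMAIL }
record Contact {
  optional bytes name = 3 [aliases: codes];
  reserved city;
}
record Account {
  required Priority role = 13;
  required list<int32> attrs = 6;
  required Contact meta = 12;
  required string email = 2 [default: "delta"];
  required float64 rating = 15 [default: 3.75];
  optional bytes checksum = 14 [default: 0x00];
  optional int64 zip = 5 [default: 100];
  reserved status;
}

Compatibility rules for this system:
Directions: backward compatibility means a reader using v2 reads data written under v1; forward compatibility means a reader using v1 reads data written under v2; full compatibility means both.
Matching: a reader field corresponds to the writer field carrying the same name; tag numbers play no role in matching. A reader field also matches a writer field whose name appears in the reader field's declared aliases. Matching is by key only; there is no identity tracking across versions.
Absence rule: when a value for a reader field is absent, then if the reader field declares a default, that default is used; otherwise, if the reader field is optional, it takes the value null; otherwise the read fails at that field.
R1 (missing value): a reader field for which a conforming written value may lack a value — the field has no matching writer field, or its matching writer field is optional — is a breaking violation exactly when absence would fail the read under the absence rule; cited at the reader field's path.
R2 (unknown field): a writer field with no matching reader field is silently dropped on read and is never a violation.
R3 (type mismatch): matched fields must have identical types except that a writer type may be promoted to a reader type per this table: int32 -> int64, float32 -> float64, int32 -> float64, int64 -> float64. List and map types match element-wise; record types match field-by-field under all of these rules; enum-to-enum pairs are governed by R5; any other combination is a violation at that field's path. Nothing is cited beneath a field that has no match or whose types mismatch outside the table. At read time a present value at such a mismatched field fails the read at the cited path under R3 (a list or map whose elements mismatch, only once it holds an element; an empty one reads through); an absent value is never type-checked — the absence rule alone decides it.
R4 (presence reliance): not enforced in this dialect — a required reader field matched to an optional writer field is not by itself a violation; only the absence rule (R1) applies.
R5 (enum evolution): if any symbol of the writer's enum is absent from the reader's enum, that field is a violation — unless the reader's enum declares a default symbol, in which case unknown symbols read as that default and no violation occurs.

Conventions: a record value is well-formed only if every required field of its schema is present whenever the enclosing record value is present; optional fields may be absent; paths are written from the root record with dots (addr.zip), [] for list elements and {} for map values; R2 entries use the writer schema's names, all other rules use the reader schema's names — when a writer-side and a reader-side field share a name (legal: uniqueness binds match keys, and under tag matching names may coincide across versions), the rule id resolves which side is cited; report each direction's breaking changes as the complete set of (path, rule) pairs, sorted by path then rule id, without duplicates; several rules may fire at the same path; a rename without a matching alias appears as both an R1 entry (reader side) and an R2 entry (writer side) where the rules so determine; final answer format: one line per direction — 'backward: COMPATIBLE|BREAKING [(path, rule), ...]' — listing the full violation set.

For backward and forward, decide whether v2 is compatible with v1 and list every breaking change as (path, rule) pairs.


each type pair in Account: writer, then reader
checking backward for Account: reader v2 against writer v1:
  role <- role (Priority -> Priority, writer required)
  attrs <- attrs (list<int32> -> list<int32>, writer optional)
  meta <- meta (Contact -> Contact, writer required)
  email <- email (string -> string, writer required)
  rating <- rating (float64 -> float64, writer required)
  checksum <- checksum (bytes -> bytes, writer optional)
  zip <- zip (int64 -> int64, writer optional)
  meta.name <- meta.name (string -> bytes, writer optional)
  writer field meta.phone has no reader counterpart
  rule R1 violated at attrs
  rule R3 violated at meta.name
  backward on Account therefore BREAKING (2)
checking forward for Account: reader v1 against writer v2:
  role <- role (Priority -> Priority, writer required)
  attrs <- attrs (list<int32> -> list<int32>, writer required)
  meta <- meta (Contact -> Contact, writer required)
  email <- email (string -> string, writer required)
  rating <- rating (float64 -> float64, writer required)
  checksum <- checksum (bytes -> bytes, writer optional)
  zip <- zip (int64 -> int64, writer optional)
  meta.name <- meta.name (bytes -> string, writer optional)
  meta.phone: no writer-side match
  rule R3 violated at meta.name
  forward on Account therefore BREAKING (1)

backward: BREAKING [(attrs, R1), (meta.name, R3)]; forward: BREAKING [(meta.name, R3)]


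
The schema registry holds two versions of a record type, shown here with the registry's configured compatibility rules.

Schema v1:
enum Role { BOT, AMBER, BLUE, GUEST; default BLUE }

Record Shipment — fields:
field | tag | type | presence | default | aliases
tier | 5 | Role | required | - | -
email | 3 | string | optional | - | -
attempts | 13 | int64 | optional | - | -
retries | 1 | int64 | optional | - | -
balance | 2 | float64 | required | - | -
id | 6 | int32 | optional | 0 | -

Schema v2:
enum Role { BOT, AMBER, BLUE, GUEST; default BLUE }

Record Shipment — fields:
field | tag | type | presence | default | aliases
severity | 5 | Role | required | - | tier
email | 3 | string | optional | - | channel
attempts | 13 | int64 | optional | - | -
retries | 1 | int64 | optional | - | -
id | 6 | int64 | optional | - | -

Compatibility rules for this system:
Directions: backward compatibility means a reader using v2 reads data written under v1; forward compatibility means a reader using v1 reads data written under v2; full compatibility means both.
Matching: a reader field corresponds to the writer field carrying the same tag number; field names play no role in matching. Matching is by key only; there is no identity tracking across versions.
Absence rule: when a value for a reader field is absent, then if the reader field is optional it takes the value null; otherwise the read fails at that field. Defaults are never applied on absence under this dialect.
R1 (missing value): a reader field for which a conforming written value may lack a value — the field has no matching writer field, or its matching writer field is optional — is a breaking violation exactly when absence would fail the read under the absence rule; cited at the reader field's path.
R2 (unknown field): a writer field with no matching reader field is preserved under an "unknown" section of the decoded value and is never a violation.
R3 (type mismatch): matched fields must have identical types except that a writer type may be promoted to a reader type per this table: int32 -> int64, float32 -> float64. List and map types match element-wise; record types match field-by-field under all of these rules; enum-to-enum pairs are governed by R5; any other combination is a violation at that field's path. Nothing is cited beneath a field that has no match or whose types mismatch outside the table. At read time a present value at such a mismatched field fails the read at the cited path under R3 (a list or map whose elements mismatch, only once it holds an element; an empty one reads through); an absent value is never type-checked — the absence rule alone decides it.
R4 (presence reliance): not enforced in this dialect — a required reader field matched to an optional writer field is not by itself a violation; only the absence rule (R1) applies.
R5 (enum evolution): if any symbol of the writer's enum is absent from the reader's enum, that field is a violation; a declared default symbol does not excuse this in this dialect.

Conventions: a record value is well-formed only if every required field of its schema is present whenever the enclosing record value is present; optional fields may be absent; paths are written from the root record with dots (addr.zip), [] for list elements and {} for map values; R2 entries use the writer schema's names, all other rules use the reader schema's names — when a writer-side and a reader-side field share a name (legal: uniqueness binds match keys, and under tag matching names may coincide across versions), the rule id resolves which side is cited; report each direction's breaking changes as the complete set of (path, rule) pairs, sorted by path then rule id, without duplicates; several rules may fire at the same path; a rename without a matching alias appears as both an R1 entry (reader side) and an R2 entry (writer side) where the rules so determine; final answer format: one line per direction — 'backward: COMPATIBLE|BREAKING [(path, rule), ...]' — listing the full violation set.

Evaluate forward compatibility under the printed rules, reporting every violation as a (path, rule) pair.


forward: BREAKING [(balance, R1), (id, R3)]

in Shipment below, arrows point writer -> reader
forward for Shipment (reader v1, writer v2):
  tier: Role -> Role, writer required; from severity
  email: string -> string, writer optional; from email
  attempts: int64 -> int64, writer optional; from attempts
  retries: int64 -> int64, writer optional; from retries
  balance: no writer-side match
  id: int64 -> int32, writer optional; from id
  violation R1 at balance
  violation R3 at id
  => forward verdict for Shipment: BREAKING, 2 violation(s)
ruling out the remaining Shipment differences:
  renamed field tier to severity in record Shipment (alias tier declared on the renamed field) -> fires no rule on Shipment, leaving the asked answer as it is


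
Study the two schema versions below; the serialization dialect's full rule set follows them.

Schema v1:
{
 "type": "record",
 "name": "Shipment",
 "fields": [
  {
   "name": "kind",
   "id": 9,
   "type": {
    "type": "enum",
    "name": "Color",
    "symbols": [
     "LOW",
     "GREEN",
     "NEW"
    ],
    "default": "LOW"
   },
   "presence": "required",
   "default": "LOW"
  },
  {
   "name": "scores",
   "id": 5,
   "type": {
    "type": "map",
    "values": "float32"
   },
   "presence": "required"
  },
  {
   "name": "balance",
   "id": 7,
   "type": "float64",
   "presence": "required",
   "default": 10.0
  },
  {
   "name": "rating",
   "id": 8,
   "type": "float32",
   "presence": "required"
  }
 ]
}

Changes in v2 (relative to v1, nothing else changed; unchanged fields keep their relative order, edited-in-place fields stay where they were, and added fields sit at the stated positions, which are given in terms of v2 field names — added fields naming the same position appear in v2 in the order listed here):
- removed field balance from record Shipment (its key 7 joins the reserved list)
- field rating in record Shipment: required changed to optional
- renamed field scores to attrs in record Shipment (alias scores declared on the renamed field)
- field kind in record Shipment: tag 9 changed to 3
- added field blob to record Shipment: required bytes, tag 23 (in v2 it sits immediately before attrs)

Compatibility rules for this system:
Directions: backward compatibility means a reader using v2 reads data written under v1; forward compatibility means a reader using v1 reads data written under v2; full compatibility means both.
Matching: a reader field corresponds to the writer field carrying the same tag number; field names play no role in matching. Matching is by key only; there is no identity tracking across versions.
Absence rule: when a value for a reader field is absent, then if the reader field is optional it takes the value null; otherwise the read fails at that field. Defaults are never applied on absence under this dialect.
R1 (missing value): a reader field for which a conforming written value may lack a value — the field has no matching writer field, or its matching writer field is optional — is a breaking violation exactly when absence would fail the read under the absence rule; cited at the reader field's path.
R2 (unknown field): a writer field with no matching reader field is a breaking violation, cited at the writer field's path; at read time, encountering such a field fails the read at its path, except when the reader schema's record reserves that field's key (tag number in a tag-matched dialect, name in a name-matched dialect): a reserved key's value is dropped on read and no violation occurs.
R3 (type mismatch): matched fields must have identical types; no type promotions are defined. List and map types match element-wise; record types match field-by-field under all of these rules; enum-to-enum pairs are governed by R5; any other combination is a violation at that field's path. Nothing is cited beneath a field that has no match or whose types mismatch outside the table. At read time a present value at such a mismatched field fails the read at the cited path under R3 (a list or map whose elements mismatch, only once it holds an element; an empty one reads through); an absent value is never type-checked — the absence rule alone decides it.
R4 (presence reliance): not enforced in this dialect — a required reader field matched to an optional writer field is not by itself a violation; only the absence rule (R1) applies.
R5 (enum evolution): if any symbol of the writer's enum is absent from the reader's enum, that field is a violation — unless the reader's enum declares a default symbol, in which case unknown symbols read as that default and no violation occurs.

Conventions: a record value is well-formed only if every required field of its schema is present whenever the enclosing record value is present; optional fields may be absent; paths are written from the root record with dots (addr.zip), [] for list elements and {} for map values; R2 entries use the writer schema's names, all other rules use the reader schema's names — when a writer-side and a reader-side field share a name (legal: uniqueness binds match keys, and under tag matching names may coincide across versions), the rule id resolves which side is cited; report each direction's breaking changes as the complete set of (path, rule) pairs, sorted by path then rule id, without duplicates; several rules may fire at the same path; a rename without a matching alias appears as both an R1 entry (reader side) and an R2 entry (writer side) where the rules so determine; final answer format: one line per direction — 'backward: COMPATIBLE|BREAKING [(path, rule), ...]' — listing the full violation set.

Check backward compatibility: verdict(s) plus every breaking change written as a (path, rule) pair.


each type pair in Shipment: writer, then reader
backward on Shipment — v2 reading data written by v1:
  kind: no writer match
  blob: no writer match
  map<string, float32> -> map<string, float32>, writer required: attrs aligns to scores
  float32 -> float32, writer required: rating aligns to rating
  kind (writer side), unknown to reader
  balance (writer side), unknown to reader
  rule R1 violated at blob
  rule R1 violated at kind
  rule R2 violated at kind
  => 3 violation(s): backward is BREAKING for Shipment
the other Shipment changes do not affect what is asked:
  removed field balance from record Shipment (its key 7 joins the reserved list) -> affects forward compatibility only, which is not asked
  field rating in record Shipment: required changed to optional -> affects forward compatibility only, which is not asked
  renamed field scores to attrs in record Shipment (alias scores declared on the renamed field) -> inert for the asked Shipment verdict: nothing fires

backward: BREAKING [(blob, R1), (kind, R1), (kind, R2)]


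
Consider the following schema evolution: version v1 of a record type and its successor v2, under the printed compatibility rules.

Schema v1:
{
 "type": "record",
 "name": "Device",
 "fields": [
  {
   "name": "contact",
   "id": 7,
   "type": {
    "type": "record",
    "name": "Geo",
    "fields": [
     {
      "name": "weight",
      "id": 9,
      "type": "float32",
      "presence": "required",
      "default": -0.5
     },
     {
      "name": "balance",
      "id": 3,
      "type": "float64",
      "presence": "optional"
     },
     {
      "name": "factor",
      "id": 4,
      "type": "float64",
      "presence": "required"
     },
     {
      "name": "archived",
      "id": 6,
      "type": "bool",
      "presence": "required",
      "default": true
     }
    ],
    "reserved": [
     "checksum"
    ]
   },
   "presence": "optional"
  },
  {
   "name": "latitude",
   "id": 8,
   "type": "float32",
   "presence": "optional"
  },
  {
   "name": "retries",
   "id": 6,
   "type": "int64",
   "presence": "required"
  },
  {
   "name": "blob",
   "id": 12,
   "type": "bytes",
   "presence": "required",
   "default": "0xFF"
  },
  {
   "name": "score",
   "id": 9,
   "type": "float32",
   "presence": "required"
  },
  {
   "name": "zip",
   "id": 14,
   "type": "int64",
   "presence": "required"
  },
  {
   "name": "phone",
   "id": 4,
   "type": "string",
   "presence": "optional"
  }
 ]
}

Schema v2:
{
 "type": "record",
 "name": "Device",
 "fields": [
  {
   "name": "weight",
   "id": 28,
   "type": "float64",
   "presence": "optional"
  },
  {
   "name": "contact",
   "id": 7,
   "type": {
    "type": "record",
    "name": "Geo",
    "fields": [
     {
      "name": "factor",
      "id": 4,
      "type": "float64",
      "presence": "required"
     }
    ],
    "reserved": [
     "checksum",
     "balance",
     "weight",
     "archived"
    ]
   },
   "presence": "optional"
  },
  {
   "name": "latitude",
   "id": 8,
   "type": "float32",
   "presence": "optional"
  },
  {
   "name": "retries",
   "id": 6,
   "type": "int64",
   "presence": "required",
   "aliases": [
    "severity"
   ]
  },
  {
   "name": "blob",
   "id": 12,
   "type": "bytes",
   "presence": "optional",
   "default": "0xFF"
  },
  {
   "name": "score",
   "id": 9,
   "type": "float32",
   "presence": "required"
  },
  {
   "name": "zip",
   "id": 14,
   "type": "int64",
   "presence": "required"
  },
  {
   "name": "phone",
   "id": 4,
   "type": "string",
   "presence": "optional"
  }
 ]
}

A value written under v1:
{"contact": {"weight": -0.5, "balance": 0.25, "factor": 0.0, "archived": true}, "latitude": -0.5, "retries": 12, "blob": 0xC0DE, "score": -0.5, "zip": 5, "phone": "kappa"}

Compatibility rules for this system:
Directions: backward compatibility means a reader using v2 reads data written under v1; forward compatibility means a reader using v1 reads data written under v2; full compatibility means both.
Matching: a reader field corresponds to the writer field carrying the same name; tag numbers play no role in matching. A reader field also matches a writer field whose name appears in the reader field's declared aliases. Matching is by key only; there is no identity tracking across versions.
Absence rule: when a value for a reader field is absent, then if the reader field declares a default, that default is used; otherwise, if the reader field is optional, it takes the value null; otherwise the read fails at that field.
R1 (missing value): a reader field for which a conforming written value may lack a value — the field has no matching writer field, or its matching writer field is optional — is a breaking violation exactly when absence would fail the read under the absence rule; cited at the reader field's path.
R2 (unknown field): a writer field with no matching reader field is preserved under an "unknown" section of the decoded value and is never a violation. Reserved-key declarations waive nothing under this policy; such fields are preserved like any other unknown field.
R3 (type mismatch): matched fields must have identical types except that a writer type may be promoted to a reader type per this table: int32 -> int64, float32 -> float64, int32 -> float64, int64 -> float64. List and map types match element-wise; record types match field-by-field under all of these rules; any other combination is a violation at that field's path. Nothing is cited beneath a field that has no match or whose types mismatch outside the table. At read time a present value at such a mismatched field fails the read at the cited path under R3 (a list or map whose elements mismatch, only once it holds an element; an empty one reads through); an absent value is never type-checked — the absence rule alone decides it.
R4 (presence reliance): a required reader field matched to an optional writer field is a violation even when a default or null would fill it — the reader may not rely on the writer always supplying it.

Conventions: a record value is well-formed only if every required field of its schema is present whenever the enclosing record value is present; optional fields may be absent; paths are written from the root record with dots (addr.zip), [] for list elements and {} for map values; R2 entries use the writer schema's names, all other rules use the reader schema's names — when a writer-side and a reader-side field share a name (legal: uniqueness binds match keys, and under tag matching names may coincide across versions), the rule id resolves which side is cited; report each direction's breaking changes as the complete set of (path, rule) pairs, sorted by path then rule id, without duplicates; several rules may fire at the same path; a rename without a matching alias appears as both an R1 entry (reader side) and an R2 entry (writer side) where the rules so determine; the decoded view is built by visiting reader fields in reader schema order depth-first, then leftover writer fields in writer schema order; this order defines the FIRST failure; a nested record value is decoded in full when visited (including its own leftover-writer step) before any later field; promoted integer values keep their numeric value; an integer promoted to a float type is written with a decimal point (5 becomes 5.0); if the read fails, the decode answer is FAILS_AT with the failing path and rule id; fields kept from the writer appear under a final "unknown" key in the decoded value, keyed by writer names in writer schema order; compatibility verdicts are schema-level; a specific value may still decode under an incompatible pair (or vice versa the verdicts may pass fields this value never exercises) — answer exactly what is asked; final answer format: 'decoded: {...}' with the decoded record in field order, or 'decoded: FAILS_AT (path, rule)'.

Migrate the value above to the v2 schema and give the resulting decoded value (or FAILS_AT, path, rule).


decoded: {"weight": null, "contact": {"factor": 0.0, "unknown": {"weight": -0.5, "balance": 0.25, "archived": true}}, "latitude": -0.5, "retries": 12, "blob": 0xC0DE, "score": -0.5, "zip": 5, "phone": "kappa"}

the writer's type comes first in each Device pair
migrating the Device value to v2:
  weight := null (not supplied -> null)
  contact.factor := 0.0
  writer contact.weight: kept under "unknown"
  writer contact.balance: kept under "unknown"
  writer contact.archived: kept under "unknown"
  latitude := -0.5
  retries := 12
  blob := 0xC0DE
  score := -0.5
  zip := 5
  phone := "kappa"
  => decoded: {"weight": null, "contact": {"factor": 0.0, "unknown": {"weight": -0.5, "balance": 0.25, "archived": true}}, "latitude": -0.5, "retries": 12, "blob": 0xC0DE, "score": -0.5, "zip": 5, "phone": "kappa"}
diffs on Device not affecting the asked answer:
  field blob in record Device: required changed to optional -> matters for Device compatibility verdicts, not for this value's decode
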